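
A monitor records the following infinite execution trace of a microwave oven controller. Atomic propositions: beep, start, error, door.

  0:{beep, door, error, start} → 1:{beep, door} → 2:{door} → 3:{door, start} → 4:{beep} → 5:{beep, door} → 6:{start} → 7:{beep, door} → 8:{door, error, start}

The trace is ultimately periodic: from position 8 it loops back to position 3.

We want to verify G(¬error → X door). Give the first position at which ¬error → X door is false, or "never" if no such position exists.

Check ¬error → X door at each position in order: 0 ✓, 1 ✓, 2 ✓.
At position 3 the labels are {door, start} and the next position 4 has {beep}, so ¬error → X door is false there. This is the first violation.

3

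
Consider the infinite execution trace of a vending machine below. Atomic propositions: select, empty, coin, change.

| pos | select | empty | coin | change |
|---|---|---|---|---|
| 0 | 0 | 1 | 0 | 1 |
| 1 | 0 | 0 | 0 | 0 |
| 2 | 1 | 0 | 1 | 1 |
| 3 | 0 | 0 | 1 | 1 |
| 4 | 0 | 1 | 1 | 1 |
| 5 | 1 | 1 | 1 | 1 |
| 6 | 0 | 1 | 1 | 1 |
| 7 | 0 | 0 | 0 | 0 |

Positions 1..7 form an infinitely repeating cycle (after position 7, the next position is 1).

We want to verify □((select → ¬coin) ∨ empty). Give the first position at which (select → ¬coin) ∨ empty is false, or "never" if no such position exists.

2

Check (select → ¬coin) ∨ empty at each position in order: 0 ✓, 1 ✓.
At position 2 the labels are {change, coin, select}, so (select → ¬coin) ∨ empty is false there. This is the first violation.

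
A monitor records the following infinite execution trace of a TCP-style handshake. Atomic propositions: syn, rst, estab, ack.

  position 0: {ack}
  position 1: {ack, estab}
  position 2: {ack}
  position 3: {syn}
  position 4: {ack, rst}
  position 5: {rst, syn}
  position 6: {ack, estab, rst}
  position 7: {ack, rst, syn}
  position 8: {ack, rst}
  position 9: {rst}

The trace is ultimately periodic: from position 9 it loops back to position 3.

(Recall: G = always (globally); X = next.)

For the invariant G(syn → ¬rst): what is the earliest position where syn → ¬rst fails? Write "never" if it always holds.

Check syn → ¬rst at each position in order: 0 ✓, 1 ✓, 2 ✓, 3 ✓, 4 ✓.
At position 5 the labels are {rst, syn}, so syn → ¬rst is false there. This is the first violation.

5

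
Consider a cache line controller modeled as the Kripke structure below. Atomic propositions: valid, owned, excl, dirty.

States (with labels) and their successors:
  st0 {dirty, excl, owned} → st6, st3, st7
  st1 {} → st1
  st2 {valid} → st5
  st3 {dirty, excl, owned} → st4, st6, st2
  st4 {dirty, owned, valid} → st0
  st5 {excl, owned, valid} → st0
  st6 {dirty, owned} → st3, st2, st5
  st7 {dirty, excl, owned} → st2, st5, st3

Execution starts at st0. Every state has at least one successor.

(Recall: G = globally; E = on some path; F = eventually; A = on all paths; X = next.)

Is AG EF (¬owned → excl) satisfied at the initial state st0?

States satisfying EF (¬owned → excl): {st0, st2, st3, st4, st5, st6, st7}.
States satisfying AG EF (¬owned → excl): {st0, st2, st3, st4, st5, st6, st7}.
Every state reachable from st0 satisfies EF (¬owned → excl).
st0 ∈ Sat(AG EF (¬owned → excl)).

Satisfied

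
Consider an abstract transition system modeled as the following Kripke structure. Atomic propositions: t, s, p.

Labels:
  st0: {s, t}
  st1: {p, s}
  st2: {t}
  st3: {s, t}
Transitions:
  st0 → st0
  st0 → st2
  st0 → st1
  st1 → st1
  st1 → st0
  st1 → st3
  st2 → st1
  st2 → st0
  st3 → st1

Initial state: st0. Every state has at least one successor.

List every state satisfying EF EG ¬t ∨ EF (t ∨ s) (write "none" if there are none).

States satisfying EG ¬t: {st1}.
States satisfying EF EG ¬t: {st0, st1, st2, st3}.
States satisfying t ∨ s: {st0, st1, st2, st3}.
States satisfying EF (t ∨ s): {st0, st1, st2, st3}.
States satisfying EF EG ¬t ∨ EF (t ∨ s): {st0, st1, st2, st3}.

{st0, st1, st2, st3}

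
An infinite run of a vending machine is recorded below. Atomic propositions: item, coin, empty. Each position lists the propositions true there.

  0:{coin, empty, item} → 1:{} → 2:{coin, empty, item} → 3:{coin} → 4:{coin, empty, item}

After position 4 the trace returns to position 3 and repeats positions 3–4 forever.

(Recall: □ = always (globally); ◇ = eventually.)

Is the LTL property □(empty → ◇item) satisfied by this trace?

Satisfied

empty → ◇item holds at every position 0..4, and those are all positions ever visited, so □(empty → ◇item) holds.
Positions where empty holds: 0, 2, 4.
Check ◇item at each: 0→ok, 2→ok, 4→ok.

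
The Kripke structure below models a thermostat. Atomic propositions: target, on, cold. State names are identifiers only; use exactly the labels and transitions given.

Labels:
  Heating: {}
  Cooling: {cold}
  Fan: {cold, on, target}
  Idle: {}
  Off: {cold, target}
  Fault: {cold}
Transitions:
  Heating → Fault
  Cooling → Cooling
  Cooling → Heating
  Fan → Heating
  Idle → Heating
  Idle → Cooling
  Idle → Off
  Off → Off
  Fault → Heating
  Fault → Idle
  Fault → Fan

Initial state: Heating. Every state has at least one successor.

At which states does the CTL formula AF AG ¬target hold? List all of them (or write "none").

States satisfying AG ¬target: ∅.
States satisfying AF AG ¬target: ∅.

none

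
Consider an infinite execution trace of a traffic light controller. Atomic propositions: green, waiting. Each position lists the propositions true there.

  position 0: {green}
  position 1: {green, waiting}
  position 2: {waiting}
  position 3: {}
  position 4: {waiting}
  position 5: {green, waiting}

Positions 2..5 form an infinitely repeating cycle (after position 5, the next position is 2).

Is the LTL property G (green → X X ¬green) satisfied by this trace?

Holds

green → X X ¬green holds at every position 0..5, and those are all positions ever visited, so G (green → X X ¬green) holds.
Positions where green holds: 0, 1, 5.
Check X X ¬green at each: 0→ok, 1→ok, 5→ok.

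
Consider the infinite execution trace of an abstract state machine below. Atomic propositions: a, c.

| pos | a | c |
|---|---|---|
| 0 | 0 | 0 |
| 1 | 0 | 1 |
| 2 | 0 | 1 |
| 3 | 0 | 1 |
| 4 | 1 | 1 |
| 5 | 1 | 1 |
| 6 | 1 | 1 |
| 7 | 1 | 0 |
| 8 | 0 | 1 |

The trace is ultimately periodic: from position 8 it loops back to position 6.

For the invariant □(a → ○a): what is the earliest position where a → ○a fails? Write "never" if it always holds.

Check a → ○a at each position in order: 0 ✓, 1 ✓, 2 ✓, 3 ✓, 4 ✓, 5 ✓, 6 ✓.
At position 7 the labels are {a} and the next position 8 has {c}, so a → ○a is false there. This is the first violation.

7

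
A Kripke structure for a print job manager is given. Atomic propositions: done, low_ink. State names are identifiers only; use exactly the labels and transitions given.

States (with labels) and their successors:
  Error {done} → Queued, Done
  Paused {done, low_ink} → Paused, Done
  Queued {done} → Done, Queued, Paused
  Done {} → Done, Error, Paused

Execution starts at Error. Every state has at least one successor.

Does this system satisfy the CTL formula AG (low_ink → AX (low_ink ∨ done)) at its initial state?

Does not hold

States satisfying low_ink → AX (low_ink ∨ done): {Error, Queued, Done}.
States satisfying AG (low_ink → AX (low_ink ∨ done)): ∅.
Paused is reachable from Error and violates low_ink → AX (low_ink ∨ done), so AG fails at Error.
Error ∉ Sat(AG (low_ink → AX (low_ink ∨ done))).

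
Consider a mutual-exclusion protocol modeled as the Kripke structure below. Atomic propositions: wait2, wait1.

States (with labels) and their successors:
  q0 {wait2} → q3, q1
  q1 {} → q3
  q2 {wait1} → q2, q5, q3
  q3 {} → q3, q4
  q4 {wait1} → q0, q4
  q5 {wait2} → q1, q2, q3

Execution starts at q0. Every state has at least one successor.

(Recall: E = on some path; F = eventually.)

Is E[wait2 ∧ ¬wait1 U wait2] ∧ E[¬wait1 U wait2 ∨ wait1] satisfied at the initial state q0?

Yes

States satisfying wait2 ∧ ¬wait1: {q0, q5}.
States satisfying wait2: {q0, q5}.
States satisfying E[wait2 ∧ ¬wait1 U wait2]: {q0, q5}.
States satisfying ¬wait1: {q0, q1, q3, q5}.
States satisfying wait2 ∨ wait1: {q0, q2, q4, q5}.
States satisfying E[¬wait1 U wait2 ∨ wait1]: {q0, q1, q2, q3, q4, q5}.
States satisfying E[wait2 ∧ ¬wait1 U wait2] ∧ E[¬wait1 U wait2 ∨ wait1]: {q0, q5}.
q0 ∈ Sat(E[wait2 ∧ ¬wait1 U wait2] ∧ E[¬wait1 U wait2 ∨ wait1]).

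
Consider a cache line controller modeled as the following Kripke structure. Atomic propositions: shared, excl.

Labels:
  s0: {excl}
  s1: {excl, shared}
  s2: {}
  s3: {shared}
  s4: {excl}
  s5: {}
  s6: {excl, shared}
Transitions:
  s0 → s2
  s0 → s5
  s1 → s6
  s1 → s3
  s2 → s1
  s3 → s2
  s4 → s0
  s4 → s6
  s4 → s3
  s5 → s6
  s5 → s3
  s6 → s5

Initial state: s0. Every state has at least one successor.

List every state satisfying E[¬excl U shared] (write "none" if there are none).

{s1, s2, s3, s5, s6}

States satisfying ¬excl: {s2, s3, s5}.
States satisfying shared: {s1, s3, s6}.
States satisfying E[¬excl U shared]: {s1, s2, s3, s5, s6}.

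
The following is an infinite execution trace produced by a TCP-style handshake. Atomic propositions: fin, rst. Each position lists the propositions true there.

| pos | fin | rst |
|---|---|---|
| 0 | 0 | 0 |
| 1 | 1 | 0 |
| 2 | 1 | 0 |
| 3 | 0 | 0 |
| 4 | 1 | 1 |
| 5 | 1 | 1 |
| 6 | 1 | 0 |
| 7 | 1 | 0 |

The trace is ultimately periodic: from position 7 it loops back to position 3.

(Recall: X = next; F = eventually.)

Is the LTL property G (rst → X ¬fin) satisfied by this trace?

rst → X ¬fin must hold at every position from 0 onward. It fails at position 4, so G (rst → X ¬fin) is false.
Positions where rst holds: 4, 5.
Check X ¬fin at each: 4→fails, 5→fails.

Violated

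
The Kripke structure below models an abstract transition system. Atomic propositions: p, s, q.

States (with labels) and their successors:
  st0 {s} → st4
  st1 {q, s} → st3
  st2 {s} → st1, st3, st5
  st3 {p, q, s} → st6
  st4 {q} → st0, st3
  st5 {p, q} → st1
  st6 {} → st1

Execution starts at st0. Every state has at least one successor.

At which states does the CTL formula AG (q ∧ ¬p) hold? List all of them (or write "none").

States satisfying q ∧ ¬p: {st1, st4}.
States satisfying AG (q ∧ ¬p): ∅.

none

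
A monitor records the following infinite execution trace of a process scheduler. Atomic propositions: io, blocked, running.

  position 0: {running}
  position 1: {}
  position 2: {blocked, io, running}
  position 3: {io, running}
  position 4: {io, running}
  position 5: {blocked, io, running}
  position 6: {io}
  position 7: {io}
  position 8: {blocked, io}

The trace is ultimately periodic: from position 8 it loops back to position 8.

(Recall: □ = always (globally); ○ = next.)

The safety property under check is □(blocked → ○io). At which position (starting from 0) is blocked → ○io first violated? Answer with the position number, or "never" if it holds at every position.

never

blocked → ○io holds at every position 0..8, and those are all the positions the trace ever visits, so the invariant □(blocked → ○io) is never violated.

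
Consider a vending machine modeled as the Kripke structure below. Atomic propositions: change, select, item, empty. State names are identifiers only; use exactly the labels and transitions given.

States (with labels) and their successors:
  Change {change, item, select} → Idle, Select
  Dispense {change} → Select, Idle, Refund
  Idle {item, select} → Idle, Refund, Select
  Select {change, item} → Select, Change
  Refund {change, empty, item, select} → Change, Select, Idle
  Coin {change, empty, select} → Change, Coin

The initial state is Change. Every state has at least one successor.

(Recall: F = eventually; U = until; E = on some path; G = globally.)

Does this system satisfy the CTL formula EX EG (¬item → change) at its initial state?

Satisfied

States satisfying EG (¬item → change): {Change, Dispense, Idle, Select, Refund, Coin}.
States satisfying EX EG (¬item → change): {Change, Dispense, Idle, Select, Refund, Coin}.
Change ∈ Sat(EX EG (¬item → change)).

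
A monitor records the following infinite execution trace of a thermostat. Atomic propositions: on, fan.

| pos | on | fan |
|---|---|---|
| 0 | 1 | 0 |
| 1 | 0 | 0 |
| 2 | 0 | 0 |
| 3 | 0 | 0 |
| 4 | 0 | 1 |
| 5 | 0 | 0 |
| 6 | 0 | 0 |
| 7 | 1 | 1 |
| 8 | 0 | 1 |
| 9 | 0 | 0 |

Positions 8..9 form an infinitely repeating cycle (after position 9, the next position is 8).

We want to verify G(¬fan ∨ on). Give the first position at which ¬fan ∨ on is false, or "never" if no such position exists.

Check ¬fan ∨ on at each position in order: 0 ✓, 1 ✓, 2 ✓, 3 ✓.
At position 4 the labels are {fan}, so ¬fan ∨ on is false there. This is the first violation.

4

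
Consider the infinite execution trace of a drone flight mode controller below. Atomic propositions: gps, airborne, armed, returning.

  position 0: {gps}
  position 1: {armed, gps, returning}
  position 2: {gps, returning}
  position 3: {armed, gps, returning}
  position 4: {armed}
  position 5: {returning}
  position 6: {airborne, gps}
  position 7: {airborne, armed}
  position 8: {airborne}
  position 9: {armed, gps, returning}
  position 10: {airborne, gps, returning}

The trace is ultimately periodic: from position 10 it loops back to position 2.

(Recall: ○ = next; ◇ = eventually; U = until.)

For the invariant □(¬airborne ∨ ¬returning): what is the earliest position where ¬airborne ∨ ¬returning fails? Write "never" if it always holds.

Check ¬airborne ∨ ¬returning at each position in order: 0 ✓, 1 ✓, 2 ✓, 3 ✓, 4 ✓, 5 ✓, 6 ✓, 7 ✓, 8 ✓, 9 ✓.
At position 10 the labels are {airborne, gps, returning}, so ¬airborne ∨ ¬returning is false there. This is the first violation.

10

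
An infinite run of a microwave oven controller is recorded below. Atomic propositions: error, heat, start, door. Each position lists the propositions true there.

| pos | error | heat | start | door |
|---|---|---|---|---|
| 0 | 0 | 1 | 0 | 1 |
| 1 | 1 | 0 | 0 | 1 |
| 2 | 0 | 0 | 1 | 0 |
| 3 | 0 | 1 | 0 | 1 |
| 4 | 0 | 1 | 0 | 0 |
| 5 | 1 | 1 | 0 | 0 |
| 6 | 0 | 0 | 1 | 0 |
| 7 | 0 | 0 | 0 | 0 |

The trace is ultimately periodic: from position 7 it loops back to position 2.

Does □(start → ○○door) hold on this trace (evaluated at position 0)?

No

start → ○○door must hold at every position from 0 onward. It fails at position 2, so □(start → ○○door) is false.
Positions where start holds: 2, 6.
Check ○○door at each: 2→fails, 6→fails.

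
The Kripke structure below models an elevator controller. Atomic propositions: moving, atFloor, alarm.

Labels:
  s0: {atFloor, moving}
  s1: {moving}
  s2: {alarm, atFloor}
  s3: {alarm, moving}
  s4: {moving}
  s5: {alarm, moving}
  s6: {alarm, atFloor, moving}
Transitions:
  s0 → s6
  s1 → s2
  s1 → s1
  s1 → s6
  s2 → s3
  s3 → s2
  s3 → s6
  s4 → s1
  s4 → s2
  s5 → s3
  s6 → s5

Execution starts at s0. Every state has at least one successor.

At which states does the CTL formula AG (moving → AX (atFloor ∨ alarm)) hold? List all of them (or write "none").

{s0, s2, s3, s5, s6}

States satisfying moving → AX (atFloor ∨ alarm): {s0, s2, s3, s5, s6}.
States satisfying AG (moving → AX (atFloor ∨ alarm)): {s0, s2, s3, s5, s6}.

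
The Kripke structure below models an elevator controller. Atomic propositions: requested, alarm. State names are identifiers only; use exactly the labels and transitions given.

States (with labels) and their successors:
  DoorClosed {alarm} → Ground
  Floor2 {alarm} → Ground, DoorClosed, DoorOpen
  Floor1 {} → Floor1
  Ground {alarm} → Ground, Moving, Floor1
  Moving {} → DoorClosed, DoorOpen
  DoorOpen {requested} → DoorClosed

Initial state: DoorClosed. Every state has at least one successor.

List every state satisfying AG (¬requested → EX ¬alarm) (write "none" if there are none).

{Floor1}

States satisfying ¬requested → EX ¬alarm: {Floor2, Floor1, Ground, Moving, DoorOpen}.
States satisfying AG (¬requested → EX ¬alarm): {Floor1}.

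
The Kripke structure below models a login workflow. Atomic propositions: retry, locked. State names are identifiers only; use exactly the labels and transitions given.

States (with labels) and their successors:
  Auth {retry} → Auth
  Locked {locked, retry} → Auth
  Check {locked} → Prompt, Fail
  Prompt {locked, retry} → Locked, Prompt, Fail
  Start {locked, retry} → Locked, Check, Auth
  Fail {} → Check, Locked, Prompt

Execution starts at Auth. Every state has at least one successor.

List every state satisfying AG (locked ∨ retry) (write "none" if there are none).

States satisfying locked ∨ retry: {Auth, Locked, Check, Prompt, Start}.
States satisfying AG (locked ∨ retry): {Auth, Locked}.

{Auth, Locked}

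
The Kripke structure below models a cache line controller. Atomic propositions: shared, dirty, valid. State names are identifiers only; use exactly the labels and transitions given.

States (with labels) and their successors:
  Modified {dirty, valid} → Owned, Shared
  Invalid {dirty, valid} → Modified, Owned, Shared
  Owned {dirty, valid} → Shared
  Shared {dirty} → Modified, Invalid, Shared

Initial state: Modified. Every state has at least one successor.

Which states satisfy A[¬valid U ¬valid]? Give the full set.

{Shared}

States satisfying ¬valid: {Shared}.
States satisfying A[¬valid U ¬valid]: {Shared}.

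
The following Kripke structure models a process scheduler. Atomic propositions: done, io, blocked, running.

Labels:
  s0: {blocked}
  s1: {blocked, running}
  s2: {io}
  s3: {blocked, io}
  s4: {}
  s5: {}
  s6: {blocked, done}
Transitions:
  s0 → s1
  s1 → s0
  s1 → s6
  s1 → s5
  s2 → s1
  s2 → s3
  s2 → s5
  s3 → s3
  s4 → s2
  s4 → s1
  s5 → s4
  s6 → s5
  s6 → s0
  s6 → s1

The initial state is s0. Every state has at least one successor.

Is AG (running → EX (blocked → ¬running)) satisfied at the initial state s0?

States satisfying running → EX (blocked → ¬running): {s0, s1, s2, s3, s4, s5, s6}.
States satisfying AG (running → EX (blocked → ¬running)): {s0, s1, s2, s3, s4, s5, s6}.
Every state reachable from s0 satisfies running → EX (blocked → ¬running).
s0 ∈ Sat(AG (running → EX (blocked → ¬running))).

Holds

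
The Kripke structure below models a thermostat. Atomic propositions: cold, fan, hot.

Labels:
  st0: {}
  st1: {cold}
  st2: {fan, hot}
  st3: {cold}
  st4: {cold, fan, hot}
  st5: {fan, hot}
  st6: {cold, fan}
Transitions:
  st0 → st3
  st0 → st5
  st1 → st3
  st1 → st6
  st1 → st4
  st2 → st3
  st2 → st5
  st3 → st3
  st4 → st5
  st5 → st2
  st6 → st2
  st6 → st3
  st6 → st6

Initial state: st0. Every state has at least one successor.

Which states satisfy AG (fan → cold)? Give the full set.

{st3}

States satisfying fan → cold: {st0, st1, st3, st4, st6}.
States satisfying AG (fan → cold): {st3}.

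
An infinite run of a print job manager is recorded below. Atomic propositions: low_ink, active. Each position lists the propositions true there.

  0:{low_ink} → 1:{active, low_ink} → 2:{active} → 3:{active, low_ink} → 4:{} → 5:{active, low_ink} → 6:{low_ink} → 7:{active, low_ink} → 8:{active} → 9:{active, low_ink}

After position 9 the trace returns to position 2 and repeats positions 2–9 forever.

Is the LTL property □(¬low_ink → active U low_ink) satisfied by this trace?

¬low_ink → active U low_ink must hold at every position from 0 onward. It fails at position 4, so □(¬low_ink → active U low_ink) is false.
Positions where ¬low_ink holds: 2, 4, 8.
Check active U low_ink at each: 2→ok, 4→fails, 8→ok.

Does not hold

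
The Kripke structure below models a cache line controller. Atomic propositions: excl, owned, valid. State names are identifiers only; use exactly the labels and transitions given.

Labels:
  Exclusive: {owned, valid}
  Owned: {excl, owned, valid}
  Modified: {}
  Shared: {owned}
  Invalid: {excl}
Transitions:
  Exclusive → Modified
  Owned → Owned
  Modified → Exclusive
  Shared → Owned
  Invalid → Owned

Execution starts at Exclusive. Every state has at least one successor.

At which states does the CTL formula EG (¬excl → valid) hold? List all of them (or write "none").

{Owned, Invalid}

States satisfying ¬excl → valid: {Exclusive, Owned, Invalid}.
States satisfying EG (¬excl → valid): {Owned, Invalid}.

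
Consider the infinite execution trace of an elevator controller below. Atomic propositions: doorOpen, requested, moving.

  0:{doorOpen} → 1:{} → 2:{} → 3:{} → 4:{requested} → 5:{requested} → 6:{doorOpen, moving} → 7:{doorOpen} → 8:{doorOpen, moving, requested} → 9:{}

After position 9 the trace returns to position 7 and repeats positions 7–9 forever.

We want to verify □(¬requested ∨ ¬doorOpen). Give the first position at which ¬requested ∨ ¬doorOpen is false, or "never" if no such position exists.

Check ¬requested ∨ ¬doorOpen at each position in order: 0 ✓, 1 ✓, 2 ✓, 3 ✓, 4 ✓, 5 ✓, 6 ✓, 7 ✓.
At position 8 the labels are {doorOpen, moving, requested}, so ¬requested ∨ ¬doorOpen is false there. This is the first violation.

8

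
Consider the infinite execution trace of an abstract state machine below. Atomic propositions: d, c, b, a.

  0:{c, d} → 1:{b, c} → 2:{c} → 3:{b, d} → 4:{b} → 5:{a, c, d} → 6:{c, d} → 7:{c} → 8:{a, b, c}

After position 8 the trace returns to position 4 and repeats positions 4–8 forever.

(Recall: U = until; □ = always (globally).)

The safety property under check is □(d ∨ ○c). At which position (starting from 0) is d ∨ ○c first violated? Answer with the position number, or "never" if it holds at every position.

2

Check d ∨ ○c at each position in order: 0 ✓, 1 ✓.
At position 2 the labels are {c} and the next position 3 has {b, d}, so d ∨ ○c is false there. This is the first violation.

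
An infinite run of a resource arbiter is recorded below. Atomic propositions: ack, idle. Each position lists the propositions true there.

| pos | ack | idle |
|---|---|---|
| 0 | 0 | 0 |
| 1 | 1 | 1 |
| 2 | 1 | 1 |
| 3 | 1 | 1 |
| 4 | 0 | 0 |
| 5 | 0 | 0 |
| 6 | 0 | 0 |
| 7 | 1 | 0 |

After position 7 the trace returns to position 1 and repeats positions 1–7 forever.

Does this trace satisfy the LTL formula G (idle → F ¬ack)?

idle → F ¬ack holds at every position 0..7, and those are all positions ever visited, so G (idle → F ¬ack) holds.
Positions where idle holds: 1, 2, 3.
Check F ¬ack at each: 1→ok, 2→ok, 3→ok.

Holds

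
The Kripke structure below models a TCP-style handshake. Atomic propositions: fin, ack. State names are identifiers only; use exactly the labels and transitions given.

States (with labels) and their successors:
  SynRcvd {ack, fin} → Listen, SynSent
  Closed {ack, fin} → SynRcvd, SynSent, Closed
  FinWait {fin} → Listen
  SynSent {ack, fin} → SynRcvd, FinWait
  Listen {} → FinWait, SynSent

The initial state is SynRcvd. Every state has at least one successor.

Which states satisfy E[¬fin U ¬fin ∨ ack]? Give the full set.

{SynRcvd, Closed, SynSent, Listen}

States satisfying ¬fin: {Listen}.
States satisfying ¬fin ∨ ack: {SynRcvd, Closed, SynSent, Listen}.
States satisfying E[¬fin U ¬fin ∨ ack]: {SynRcvd, Closed, SynSent, Listen}.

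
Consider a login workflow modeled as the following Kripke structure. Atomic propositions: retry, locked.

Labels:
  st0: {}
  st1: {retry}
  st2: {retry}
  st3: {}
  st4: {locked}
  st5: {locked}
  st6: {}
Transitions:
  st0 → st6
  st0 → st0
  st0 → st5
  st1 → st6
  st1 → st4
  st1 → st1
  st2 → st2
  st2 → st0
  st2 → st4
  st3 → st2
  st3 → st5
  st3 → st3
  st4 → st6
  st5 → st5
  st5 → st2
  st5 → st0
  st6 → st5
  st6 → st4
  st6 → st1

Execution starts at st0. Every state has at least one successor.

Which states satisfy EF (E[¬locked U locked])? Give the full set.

States satisfying E[¬locked U locked]: {st0, st1, st2, st3, st4, st5, st6}.
States satisfying EF (E[¬locked U locked]): {st0, st1, st2, st3, st4, st5, st6}.

{st0, st1, st2, st3, st4, st5, st6}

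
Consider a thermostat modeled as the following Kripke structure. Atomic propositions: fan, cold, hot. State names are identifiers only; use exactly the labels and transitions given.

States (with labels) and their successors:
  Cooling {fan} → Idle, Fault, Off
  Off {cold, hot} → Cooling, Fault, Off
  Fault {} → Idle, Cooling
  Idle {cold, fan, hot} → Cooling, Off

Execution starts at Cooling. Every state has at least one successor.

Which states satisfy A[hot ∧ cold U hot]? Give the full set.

States satisfying hot ∧ cold: {Off, Idle}.
States satisfying hot: {Off, Idle}.
States satisfying A[hot ∧ cold U hot]: {Off, Idle}.

{Off, Idle}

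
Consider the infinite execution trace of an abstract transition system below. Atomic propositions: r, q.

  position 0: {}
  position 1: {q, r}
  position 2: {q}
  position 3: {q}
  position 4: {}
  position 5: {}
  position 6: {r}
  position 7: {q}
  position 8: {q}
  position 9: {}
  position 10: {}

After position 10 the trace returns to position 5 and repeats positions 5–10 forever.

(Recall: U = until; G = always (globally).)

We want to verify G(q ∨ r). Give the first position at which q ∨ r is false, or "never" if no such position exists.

At position 0 the labels are {}, so q ∨ r is false there. This is the first violation.

0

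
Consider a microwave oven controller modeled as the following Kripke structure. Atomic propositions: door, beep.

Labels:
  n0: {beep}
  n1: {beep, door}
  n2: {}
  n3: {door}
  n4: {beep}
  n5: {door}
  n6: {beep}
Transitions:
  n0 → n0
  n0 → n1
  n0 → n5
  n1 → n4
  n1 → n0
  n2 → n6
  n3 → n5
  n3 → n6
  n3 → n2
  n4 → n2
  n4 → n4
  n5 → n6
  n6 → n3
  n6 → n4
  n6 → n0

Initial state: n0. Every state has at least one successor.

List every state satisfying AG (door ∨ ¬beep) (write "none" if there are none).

none

States satisfying door ∨ ¬beep: {n1, n2, n3, n5}.
States satisfying AG (door ∨ ¬beep): ∅.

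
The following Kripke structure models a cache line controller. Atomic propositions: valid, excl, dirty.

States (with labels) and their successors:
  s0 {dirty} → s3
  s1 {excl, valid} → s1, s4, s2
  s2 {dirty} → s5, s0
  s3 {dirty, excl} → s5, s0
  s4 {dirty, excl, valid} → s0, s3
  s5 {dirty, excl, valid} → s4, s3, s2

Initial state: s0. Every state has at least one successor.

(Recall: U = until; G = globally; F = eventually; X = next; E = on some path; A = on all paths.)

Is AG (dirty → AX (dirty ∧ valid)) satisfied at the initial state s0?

No

States satisfying dirty → AX (dirty ∧ valid): {s1}.
States satisfying AG (dirty → AX (dirty ∧ valid)): ∅.
s0 is reachable from s0 and violates dirty → AX (dirty ∧ valid), so AG fails at s0.
s0 ∉ Sat(AG (dirty → AX (dirty ∧ valid))).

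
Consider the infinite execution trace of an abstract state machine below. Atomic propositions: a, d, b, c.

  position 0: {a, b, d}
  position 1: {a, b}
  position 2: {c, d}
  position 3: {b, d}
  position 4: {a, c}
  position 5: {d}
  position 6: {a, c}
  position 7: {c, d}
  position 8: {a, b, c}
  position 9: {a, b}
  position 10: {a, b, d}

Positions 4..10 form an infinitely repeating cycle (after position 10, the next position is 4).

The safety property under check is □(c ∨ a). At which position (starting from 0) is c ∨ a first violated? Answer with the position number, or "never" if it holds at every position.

3

Check c ∨ a at each position in order: 0 ✓, 1 ✓, 2 ✓.
At position 3 the labels are {b, d}, so c ∨ a is false there. This is the first violation.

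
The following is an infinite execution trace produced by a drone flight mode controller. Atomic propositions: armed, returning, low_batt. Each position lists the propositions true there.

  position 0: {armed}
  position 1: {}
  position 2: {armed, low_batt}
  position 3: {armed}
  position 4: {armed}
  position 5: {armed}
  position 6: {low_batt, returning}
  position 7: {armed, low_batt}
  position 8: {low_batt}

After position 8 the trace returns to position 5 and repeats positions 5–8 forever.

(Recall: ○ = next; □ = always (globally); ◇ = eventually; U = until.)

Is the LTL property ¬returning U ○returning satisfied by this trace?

Walking from position 0: ○returning first holds at position 5, and ¬returning holds at every earlier position along the way, so ¬returning U ○returning holds.

Satisfied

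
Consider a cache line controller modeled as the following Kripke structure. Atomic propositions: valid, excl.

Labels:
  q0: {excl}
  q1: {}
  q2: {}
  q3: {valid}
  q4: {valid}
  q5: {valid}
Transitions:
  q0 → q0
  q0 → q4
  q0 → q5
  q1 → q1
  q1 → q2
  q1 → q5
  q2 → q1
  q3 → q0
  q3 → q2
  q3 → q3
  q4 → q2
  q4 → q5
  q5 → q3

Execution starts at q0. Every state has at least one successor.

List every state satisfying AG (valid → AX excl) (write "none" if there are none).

none

States satisfying valid → AX excl: {q0, q1, q2}.
States satisfying AG (valid → AX excl): ∅.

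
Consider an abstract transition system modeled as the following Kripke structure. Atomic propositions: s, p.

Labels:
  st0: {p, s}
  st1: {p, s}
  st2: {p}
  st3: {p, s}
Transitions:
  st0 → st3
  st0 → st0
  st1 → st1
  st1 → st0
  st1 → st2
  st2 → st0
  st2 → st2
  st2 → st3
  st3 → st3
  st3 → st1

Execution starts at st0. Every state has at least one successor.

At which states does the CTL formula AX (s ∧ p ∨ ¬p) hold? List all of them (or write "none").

States satisfying s ∧ p ∨ ¬p: {st0, st1, st3}.
States satisfying AX (s ∧ p ∨ ¬p): {st0, st3}.

{st0, st3}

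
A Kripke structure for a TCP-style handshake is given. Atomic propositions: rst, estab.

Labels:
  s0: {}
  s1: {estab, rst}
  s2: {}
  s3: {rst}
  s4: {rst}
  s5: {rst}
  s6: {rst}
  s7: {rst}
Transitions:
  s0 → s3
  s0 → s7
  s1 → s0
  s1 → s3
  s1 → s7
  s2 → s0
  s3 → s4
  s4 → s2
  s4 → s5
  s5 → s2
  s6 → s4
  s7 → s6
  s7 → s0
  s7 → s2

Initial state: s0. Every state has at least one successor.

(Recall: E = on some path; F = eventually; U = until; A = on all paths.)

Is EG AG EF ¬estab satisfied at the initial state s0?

States satisfying AG EF ¬estab: {s0, s1, s2, s3, s4, s5, s6, s7}.
States satisfying EG AG EF ¬estab: {s0, s1, s2, s3, s4, s5, s6, s7}.
s0 ∈ Sat(EG AG EF ¬estab).

Holds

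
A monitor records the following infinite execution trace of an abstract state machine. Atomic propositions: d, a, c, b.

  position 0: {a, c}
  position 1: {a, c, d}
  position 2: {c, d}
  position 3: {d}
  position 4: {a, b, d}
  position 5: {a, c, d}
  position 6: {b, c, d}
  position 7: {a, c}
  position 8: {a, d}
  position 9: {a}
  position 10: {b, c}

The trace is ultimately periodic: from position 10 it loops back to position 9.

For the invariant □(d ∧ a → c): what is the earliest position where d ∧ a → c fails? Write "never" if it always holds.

Check d ∧ a → c at each position in order: 0 ✓, 1 ✓, 2 ✓, 3 ✓.
At position 4 the labels are {a, b, d}, so d ∧ a → c is false there. This is the first violation.

4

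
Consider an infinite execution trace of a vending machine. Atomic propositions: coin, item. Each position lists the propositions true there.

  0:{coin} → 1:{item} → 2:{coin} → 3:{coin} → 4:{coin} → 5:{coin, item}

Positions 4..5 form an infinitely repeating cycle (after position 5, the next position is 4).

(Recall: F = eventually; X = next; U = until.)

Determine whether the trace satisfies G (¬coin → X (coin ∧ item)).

No

¬coin → X (coin ∧ item) must hold at every position from 0 onward. It fails at position 1, so G (¬coin → X (coin ∧ item)) is false.
Positions where ¬coin holds: 1.
Check X (coin ∧ item) at each: 1→fails.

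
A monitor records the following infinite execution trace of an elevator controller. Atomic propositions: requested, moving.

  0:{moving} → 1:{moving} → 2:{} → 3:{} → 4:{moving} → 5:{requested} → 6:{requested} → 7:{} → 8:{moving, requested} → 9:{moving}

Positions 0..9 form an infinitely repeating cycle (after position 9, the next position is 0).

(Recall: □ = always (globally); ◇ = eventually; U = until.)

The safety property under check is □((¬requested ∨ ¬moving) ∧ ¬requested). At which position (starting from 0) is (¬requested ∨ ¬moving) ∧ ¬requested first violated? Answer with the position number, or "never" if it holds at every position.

5

Check (¬requested ∨ ¬moving) ∧ ¬requested at each position in order: 0 ✓, 1 ✓, 2 ✓, 3 ✓, 4 ✓.
At position 5 the labels are {requested}, so (¬requested ∨ ¬moving) ∧ ¬requested is false there. This is the first violation.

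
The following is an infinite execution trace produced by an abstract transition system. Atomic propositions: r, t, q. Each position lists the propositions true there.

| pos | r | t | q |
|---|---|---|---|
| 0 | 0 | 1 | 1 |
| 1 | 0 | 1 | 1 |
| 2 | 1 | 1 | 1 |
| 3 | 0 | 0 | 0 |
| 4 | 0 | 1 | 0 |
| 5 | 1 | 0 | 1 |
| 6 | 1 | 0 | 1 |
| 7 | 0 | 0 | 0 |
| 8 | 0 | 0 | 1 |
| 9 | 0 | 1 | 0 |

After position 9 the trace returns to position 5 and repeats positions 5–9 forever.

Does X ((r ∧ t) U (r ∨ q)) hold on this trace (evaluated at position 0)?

Holds

The position after 0 is 1; (r ∧ t) U (r ∨ q) is true there.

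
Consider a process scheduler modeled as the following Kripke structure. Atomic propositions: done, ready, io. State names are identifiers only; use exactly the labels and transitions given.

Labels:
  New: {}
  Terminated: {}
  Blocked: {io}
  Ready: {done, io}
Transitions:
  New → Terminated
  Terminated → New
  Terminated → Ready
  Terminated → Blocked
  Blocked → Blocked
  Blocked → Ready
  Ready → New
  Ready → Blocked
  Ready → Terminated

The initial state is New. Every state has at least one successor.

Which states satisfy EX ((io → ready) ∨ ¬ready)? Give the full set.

{New, Terminated, Blocked, Ready}

States satisfying (io → ready) ∨ ¬ready: {New, Terminated, Blocked, Ready}.
States satisfying EX ((io → ready) ∨ ¬ready): {New, Terminated, Blocked, Ready}.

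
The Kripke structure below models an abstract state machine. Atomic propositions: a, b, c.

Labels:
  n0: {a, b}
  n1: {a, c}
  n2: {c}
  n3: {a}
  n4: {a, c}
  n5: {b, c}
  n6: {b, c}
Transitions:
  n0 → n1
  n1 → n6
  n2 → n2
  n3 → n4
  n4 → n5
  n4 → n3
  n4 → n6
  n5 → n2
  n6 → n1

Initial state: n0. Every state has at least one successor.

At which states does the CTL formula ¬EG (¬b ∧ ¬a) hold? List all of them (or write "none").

{n0, n1, n3, n4, n5, n6}

States satisfying ¬b ∧ ¬a: {n2}.
States satisfying EG (¬b ∧ ¬a): {n2}.
States satisfying ¬EG (¬b ∧ ¬a): {n0, n1, n3, n4, n5, n6}.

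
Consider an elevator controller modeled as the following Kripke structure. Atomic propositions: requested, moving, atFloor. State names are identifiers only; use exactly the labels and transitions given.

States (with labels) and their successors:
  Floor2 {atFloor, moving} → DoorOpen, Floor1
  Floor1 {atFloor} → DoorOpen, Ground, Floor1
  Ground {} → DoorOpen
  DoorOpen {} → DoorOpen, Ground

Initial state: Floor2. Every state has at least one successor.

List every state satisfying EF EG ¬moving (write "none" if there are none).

States satisfying EG ¬moving: {Floor1, Ground, DoorOpen}.
States satisfying EF EG ¬moving: {Floor2, Floor1, Ground, DoorOpen}.

{Floor2, Floor1, Ground, DoorOpen}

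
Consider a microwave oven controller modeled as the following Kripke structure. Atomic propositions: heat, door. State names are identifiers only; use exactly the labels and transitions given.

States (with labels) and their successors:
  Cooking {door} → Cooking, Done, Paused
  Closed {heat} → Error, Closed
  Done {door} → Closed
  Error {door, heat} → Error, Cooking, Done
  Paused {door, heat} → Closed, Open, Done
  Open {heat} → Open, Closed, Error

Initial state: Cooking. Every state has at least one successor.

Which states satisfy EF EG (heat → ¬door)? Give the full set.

{Cooking, Closed, Done, Error, Paused, Open}

States satisfying EG (heat → ¬door): {Cooking, Closed, Done, Open}.
States satisfying EF EG (heat → ¬door): {Cooking, Closed, Done, Error, Paused, Open}.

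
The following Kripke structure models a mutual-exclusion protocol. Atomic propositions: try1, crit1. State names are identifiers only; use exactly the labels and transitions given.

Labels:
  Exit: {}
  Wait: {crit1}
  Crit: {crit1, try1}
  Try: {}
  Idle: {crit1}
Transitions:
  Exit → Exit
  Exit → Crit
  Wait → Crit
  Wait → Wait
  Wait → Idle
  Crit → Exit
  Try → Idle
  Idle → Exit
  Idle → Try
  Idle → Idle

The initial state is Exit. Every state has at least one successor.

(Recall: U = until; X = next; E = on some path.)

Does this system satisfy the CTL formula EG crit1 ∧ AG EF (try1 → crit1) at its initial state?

States satisfying crit1: {Wait, Crit, Idle}.
States satisfying EG crit1: {Wait, Idle}.
States satisfying EF (try1 → crit1): {Exit, Wait, Crit, Try, Idle}.
States satisfying AG EF (try1 → crit1): {Exit, Wait, Crit, Try, Idle}.
States satisfying EG crit1 ∧ AG EF (try1 → crit1): {Wait, Idle}.
Exit ∉ Sat(EG crit1 ∧ AG EF (try1 → crit1)).

No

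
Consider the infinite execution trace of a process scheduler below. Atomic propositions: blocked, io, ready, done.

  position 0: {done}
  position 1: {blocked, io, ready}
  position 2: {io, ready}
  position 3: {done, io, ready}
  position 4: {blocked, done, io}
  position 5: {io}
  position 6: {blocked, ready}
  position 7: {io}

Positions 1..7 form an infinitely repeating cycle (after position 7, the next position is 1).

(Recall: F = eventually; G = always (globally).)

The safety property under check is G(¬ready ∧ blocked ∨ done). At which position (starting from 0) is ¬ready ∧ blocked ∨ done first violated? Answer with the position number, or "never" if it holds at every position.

Check ¬ready ∧ blocked ∨ done at each position in order: 0 ✓.
At position 1 the labels are {blocked, io, ready}, so ¬ready ∧ blocked ∨ done is false there. This is the first violation.

1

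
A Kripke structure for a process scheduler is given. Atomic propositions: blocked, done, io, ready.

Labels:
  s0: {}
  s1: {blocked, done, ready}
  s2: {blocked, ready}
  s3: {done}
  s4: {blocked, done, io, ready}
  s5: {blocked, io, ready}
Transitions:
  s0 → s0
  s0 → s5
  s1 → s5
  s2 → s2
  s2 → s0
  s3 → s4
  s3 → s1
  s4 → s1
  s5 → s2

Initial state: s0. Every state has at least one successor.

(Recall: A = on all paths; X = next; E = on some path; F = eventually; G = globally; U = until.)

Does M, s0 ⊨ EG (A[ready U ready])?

States satisfying A[ready U ready]: {s1, s2, s4, s5}.
States satisfying EG (A[ready U ready]): {s1, s2, s4, s5}.
No suitable path/successor from s0 witnesses the formula.
s0 ∉ Sat(EG (A[ready U ready])).

Violated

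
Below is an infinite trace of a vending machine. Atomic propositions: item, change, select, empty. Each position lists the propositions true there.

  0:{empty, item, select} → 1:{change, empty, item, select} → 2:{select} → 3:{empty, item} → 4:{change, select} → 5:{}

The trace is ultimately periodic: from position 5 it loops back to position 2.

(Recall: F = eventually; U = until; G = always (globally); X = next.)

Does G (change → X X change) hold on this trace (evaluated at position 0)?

change → X X change must hold at every position from 0 onward. It fails at position 1, so G (change → X X change) is false.
Positions where change holds: 1, 4.
Check X X change at each: 1→fails, 4→fails.

No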